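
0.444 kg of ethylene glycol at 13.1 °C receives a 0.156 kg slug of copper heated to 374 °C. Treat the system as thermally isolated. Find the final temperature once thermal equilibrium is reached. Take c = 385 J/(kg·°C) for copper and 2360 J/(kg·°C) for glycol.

Heat lost by the copper equals heat gained by the glycol:
0.156*385*(374 − T) = 0.444*2360*(T − 13.1)
60.06(374 − T) = 1047.8(T − 13.1)
1107.9 T = 36189  ⇒  T ≈ 32.66 °C

T_f ≈ 32.7 °C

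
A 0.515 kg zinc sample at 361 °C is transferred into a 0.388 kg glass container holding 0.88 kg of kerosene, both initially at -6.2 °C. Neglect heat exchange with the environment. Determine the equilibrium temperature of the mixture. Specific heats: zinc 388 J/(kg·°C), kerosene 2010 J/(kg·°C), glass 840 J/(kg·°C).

T_f ≈ 25.8 °C

Conservation of energy gives ΣQ = 0:
0.515*388*(T − 361) + 0.88*2010*(T − (-6.2)) + 0.388*840*(T − (-6.2)) = 0
199.82(T − 361) + 1768.8(T − (-6.2)) + 325.92(T − (-6.2)) = 0
(199.82 + 1768.8 + 325.92) T = 199.82*361 + 1768.8*(-6.2) + 325.92*(-6.2)
T ≈ 25.78 °C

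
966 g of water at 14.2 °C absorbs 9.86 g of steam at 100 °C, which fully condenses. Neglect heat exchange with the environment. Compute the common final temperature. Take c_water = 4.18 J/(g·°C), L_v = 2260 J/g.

T_f ≈ 20.5 °C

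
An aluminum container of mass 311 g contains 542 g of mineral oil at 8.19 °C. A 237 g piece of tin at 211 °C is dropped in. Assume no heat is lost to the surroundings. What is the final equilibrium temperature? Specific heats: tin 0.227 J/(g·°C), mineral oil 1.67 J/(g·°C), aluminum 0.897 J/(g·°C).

T_f ≈ 17.0 °C

With ΣQ=0 the equilibrium temperature is the m·c-weighted mean:
T_f = (53.8×211 + 905.14×8.19 + 278.97×8.19) / (53.8 + 905.14 + 278.97)
    = 21049 / 1237.9 ≈ 17.00 °C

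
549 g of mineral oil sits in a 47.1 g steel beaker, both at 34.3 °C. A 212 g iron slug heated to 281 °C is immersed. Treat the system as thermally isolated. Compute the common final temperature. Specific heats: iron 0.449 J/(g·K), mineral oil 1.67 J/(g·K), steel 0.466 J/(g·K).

T_f ≈ 57.0 °C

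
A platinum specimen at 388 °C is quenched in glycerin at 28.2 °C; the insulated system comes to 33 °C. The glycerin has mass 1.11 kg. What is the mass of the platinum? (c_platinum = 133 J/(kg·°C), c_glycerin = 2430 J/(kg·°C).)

m ≈ 0.274 kg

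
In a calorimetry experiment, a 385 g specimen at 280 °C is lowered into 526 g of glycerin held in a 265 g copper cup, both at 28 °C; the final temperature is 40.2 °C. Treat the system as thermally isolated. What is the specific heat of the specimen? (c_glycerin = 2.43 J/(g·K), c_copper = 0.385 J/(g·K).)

Energy conservation, ΣQ = 0:
385×c×(40.2 − 280) + 526×2.43×(40.2 − 28) + 265×0.385×(40.2 − 28) = 0
-92323 c = -16839
c = -16839/-92323 ≈ 0.1824 J/(g·K)

c ≈ 0.182 J/(g·K)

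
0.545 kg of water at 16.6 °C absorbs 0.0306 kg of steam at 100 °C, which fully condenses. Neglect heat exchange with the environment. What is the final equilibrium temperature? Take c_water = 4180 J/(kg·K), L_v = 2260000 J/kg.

T_f ≈ 49.8 °C

Sum of m c ΔT and latent-heat terms is zero:
condense steam: −0.0306×2260000 = −69156; condensed water 100 °C→T: 127.91(T − 100); water warms: 0.545×4180×(T − 16.6) = 2278.1(T − 16.6)
2406 T = 69156 + 12791 + 37816 = 119763
T ≈ 49.78 °C (< 100 °C, so full condensation is consistent).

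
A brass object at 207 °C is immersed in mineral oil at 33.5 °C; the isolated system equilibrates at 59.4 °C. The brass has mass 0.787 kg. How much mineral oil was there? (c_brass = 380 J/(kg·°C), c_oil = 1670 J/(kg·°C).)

|Q_brass| = |Q_oil|:
0.787×380×(207 − 59.4) = m×1670×(59.4 − 33.5)
43253 m = 44141  ⇒  m ≈ 1.021 kg

m ≈ 1.02 kg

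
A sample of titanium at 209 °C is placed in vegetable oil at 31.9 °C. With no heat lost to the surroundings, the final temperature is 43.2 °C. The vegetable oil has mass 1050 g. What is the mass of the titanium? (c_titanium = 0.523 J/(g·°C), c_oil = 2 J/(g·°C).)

Heat lost by the titanium = heat gained by the oil:
m×0.523×(209 − 43.2) = 1050×2×(43.2 − 31.9)
86.71 m = 23730  ⇒  m ≈ 273.7 g

m ≈ 274 g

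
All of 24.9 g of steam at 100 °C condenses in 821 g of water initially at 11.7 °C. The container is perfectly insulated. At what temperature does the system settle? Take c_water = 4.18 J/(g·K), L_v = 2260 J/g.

Sum of m c ΔT and latent-heat terms is zero:
condense steam: −24.9·2260 = −56274; condensed water 100 °C→T: 104.08(T − 100); original water: 3431.8(T − 11.7)
3535.9 T = 56274 + 10408 + 40152 = 106834
T ≈ 30.21 °C, under the boiling point, so the assumption holds.

T_f ≈ 30.2 °C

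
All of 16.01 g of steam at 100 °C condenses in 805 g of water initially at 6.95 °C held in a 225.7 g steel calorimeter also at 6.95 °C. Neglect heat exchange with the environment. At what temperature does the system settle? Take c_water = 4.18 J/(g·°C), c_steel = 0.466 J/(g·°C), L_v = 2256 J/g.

Energy balance with sensible and latent terms:
steam→water at 100 °C releases m L_v = 16.01×2256 = 36119; condensate cools 100→T: 16.01×4.18×(T − 100) = 66.92(T − 100); original water: 3364.9(T − 6.95); steel cup: 225.7×0.466×(T − 6.95) = 105.18(T − 6.95)
3537 T = 36119 + 6692.2 + 24117 = 66928
T ≈ 18.92 °C, under the boiling point, so the assumption holds.

T_f ≈ 18.9 °C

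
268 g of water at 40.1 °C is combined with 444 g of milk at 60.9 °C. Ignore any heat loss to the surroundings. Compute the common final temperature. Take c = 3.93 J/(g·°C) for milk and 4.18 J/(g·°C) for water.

T_f ≈ 52.8 °C

With ΣQ=0 the equilibrium temperature is the m·c-weighted mean:
T_f = (1744.9×60.9 + 1120.2×40.1) / (1744.9 + 1120.2)
    = 151187 / 2865.2 ≈ 52.77 °C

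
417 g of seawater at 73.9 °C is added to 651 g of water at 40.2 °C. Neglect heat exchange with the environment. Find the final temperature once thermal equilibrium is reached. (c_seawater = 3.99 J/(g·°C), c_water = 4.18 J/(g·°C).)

T_f ≈ 53.0 °C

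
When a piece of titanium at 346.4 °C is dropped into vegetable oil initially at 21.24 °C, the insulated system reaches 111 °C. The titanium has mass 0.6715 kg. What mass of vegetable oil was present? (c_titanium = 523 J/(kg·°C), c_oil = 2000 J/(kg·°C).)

m ≈ 0.461 kg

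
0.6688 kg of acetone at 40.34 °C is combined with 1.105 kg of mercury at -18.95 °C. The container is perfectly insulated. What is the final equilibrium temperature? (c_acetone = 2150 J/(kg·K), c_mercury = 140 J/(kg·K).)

T_f ≈ 34.6 °C

With ΣQ=0 the equilibrium temperature is the m·c-weighted mean:
T_f = (1437.9*40.34 + 154.7*(-18.95)) / (1437.9 + 154.7)
    = 55074 / 1592.6 ≈ 34.58 °C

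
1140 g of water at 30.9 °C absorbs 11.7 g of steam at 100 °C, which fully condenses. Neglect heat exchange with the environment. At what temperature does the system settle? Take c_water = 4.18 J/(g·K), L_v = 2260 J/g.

T_f ≈ 37.1 °C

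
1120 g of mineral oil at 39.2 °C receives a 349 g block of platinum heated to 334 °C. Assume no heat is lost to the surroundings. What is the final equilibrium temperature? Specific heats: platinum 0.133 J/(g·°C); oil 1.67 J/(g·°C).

T_f ≈ 46.3 °C

Let T be the final temperature. ΣQ_i = 0:
349×0.133×(T − 334) + 1120×1.67×(T − 39.2) = 0
1916.8 T = 88823
T = 88823/1916.8 ≈ 46.34 °C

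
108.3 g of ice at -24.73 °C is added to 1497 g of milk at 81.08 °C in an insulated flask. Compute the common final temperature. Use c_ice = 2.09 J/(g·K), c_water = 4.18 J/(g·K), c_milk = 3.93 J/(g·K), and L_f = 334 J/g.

Taking heat into each body as positive, Σ m c ΔT = 0:
warm ice to 0 °C: 108.3·2.09·(0 − (-24.73)) = 5597.6; fusion: m_ice L_f = 108.3·334 = 36172; meltwater 0→T: 108.3·4.18·T = 452.69 T; milk cools: 1497·3.93·(T − 81.08) = 5883.2(T − 81.08)
6335.9 T = 477011 − 41770 = 435241
T ≈ 68.69 °C (positive, so assuming full melt was valid).

T_f ≈ 68.7 °C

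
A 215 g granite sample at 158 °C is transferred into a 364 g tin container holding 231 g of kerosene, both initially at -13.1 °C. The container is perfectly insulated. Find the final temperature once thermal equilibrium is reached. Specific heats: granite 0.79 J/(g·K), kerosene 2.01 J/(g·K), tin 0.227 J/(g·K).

T_f ≈ 27.4 °C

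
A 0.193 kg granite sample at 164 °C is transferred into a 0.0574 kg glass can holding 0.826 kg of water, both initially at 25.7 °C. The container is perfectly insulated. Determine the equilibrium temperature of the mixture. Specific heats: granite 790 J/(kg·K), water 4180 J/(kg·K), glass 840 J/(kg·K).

T_f ≈ 31.5 °C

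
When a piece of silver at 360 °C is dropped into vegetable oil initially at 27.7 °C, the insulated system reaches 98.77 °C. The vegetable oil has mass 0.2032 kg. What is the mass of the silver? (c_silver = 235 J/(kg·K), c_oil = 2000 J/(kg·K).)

m ≈ 0.47 kg

|Q_silver| = |Q_oil|:
m·235·(360 − 98.77) = 0.2032·2000·(98.77 − 27.7)
61389 m = 28883  ⇒  m ≈ 0.4705 kg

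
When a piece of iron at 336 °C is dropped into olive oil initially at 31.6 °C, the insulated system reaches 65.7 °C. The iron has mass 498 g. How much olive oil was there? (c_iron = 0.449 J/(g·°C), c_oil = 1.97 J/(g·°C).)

Energy conservation, ΣQ = 0:
498×0.449×(65.7 − 336) + m×1.97×(65.7 − 31.6) = 0
67.18 m = 60440
m = 60440/67.18 ≈ 899.7 g

m ≈ 900 g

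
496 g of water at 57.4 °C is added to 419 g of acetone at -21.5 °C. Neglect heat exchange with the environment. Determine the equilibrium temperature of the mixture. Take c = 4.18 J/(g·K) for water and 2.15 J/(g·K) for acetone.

Heat gained plus heat lost sum to zero:
496*4.18*(T − 57.4) + 419*2.15*(T − (-21.5)) = 0
2073.3(T − 57.4) + 900.85(T − (-21.5)) = 0
(2073.3 + 900.85) T = 2073.3*57.4 + 900.85*(-21.5)
T = 99638 / 2974.1 = 33.5 °C

T_f ≈ 33.5 °C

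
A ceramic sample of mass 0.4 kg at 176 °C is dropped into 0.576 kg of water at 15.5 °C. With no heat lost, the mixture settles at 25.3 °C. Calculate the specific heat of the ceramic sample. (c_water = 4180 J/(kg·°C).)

c ≈ 391 J/(kg·°C)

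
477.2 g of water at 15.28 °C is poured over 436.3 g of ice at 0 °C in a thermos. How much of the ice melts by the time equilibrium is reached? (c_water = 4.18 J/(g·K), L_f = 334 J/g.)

m_melted ≈ 91.3 g

Cooling the water to 0 °C releases 477.2·4.18·15.28 = 30479 J.
Melting all 436.3 g of ice would need 436.3·334 = 145724 J.
Since 30479 < 145724 J, not all the ice melts; equilibrium is at 0 °C.
m_melt = 30479 / L_f = 91.25 g.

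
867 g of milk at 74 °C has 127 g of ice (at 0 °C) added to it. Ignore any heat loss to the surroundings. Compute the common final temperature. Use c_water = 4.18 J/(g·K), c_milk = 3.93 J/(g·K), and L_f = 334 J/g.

T_f ≈ 53.3 °C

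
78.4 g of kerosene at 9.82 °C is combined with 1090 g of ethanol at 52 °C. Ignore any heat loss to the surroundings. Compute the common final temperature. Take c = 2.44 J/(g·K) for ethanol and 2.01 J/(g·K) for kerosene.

Conservation of energy gives ΣQ = 0:
1090·2.44·(T − 52) + 78.4·2.01·(T − 9.82) = 0
2659.6(T − 52) + 157.58(T − 9.82) = 0
(2659.6 + 157.58) T = 2659.6·52 + 157.58·9.82
T ≈ 49.64 °C

T_f ≈ 49.6 °C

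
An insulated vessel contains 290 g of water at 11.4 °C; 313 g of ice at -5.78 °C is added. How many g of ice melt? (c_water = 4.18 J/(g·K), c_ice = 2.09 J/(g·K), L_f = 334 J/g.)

Heat available from the water dropping to 0 °C: 290·4.18·11.4 = 13819 J.
Warming the ice to 0 °C takes 313·2.09·5.78 = 3781.1 J, leaving 10038 J for melting.
Fully melting the ice requires m_ice L_f = 313·334 = 104542 J.
10038 J < 104542 J, so only part of the ice melts and the system sits at 0 °C.
m_melted·334 = 10038  ⇒  m_melted ≈ 30.05 g.

m_melted ≈ 30.1 g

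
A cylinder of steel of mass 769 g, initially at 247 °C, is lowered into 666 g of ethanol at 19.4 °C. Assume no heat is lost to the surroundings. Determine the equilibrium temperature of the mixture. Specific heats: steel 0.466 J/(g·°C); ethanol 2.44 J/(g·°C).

T_f ≈ 60.5 °C

Energy conservation, ΣQ = 0:
769*0.466*(T − 247) + 666*2.44*(T − 19.4) = 0
358.35(T − 247) + 1625(T − 19.4) = 0
(358.35 + 1625) T = 358.35*247 + 1625*19.4
T = 120039/1983.4 ≈ 60.52 °C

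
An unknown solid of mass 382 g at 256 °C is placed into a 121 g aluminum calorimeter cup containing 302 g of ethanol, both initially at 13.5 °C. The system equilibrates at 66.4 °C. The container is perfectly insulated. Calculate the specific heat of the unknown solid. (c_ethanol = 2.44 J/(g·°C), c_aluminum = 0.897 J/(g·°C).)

Conservation of energy gives ΣQ = 0:
382×c×(66.4 − 256) + 302×2.44×(66.4 − 13.5) + 121×0.897×(66.4 − 13.5) = 0
-72427 c = -44723
c = -44723/-72427 ≈ 0.6175 J/(g·°C)

c ≈ 0.617 J/(g·°C)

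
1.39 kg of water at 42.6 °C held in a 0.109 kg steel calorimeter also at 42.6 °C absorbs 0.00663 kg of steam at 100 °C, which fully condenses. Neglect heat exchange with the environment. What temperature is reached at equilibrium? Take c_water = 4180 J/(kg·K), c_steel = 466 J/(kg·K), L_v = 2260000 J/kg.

T_f ≈ 45.4 °C

Energy conservation, ΣQ = 0:
latent heat released on condensation: 0.00663·2260000 = 14984
  condensed water 100 °C→T: 27.71(T − 100)
  water warms: 1.39·4180·(T − 42.6) = 5810.2(T − 42.6)
  cup: 50.79(T − 42.6)
5888.7 T = 14984 + 2771.3 + 249678 = 267433
T ≈ 45.41 °C — below 100 °C, confirming all the steam condensed.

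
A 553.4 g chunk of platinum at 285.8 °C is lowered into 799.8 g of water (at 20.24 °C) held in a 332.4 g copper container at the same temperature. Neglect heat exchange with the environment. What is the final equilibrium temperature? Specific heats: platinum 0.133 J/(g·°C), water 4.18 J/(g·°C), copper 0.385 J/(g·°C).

Let T be the final temperature. ΣQ_i = 0:
553.4·0.133·(T − 285.8) + 799.8·4.18·(T − 20.24) + 332.4·0.385·(T − 20.24) = 0
(73.6 + 3343.2 + 127.97) T = 73.6·285.8 + 3343.2·20.24 + 127.97·20.24
T = 91291 / 3544.7 = 25.8 °C

T_f ≈ 25.8 °C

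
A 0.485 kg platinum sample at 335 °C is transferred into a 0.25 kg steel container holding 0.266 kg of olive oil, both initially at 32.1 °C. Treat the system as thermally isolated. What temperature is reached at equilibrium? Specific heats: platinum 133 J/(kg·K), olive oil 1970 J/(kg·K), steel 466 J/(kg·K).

T_f ≈ 59.8 °C

Energy conservation, ΣQ = 0:
0.485·133·(T − 335) + 0.266·1970·(T − 32.1) + 0.25·466·(T − 32.1) = 0
64.5(T − 335) + 524.02(T − 32.1) + 116.5(T − 32.1) = 0
705.02 T = 42170
T = 42170/705.02 ≈ 59.81 °C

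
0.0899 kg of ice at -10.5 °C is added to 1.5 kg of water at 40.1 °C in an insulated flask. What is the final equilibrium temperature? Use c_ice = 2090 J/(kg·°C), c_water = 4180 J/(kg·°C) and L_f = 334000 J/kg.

T_f ≈ 33.0 °C

Conservation of energy gives ΣQ = 0:
ice -10.5→0 °C: 0.0899·2090·10.5 = 1972.9
  latent heat to melt: 0.0899·334000 = 30027
  meltwater 0→T: 0.0899·4180·T = 375.78 T
  water cools: 1.5·4180·(T − 40.1) = 6270(T − 40.1)
6645.8 T = 251427 − 31999 = 219428
T ≈ 33.02 °C (positive, so assuming full melt was valid).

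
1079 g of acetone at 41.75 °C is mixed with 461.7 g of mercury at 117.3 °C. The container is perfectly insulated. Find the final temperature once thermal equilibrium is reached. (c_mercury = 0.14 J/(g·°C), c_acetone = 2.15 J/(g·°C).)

|Q_mercury| = |Q_acetone|:
461.7·0.14·(117.3 − T) = 1079·2.15·(T − 41.75)
64.64(117.3 − T) = 2319.8(T − 41.75)
2384.5 T = 104436  ⇒  T ≈ 43.80 °C

T_f ≈ 43.8 °C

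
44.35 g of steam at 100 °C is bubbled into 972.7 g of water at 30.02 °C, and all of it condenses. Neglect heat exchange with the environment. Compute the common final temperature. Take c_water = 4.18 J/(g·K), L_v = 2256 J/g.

T_f ≈ 56.6 °C

Net heat exchanged in the isolated system is zero:
latent heat released on condensation: 44.35×2256 = 100054
  condensed water 100 °C→T: 185.38(T − 100)
  original water: 4065.9(T − 30.02)
4251.3 T = 100054 + 18538 + 122058 = 240650
T ≈ 56.61 °C, under the boiling point, so the assumption holds.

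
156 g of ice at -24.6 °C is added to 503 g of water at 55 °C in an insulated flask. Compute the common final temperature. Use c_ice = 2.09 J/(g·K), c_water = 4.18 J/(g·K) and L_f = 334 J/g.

T_f ≈ 20.2 °C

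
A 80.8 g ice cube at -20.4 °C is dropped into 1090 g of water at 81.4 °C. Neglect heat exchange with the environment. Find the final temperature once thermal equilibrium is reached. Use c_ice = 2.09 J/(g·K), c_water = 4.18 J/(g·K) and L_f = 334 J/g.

Heat gained plus heat lost sum to zero:
ice -20.4→0 °C: 80.8×2.09×20.4 = 3445
  melt ice: 80.8×334 = 26987
  meltwater 0→T: 80.8×4.18×T = 337.74 T
  water cools: 1090×4.18×(T − 81.4) = 4556.2(T − 81.4)
4893.9 T = 370875 − 30432 = 340442
T ≈ 69.56 °C. Since T > 0 °C, the all-ice-melts assumption holds.

T_f ≈ 69.6 °C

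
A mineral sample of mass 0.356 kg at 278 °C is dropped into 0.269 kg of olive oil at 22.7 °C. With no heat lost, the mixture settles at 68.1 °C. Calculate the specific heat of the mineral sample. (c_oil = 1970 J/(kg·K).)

c ≈ 322 J/(kg·K)

m_s c (T_s − T_f) = m_oil c_oil (T_f − T_0):
0.356·c·(278 − 68.1) = 0.269·1970·(68.1 − 22.7)
74.72 c = 24059  ⇒  c ≈ 322 J/(kg·K)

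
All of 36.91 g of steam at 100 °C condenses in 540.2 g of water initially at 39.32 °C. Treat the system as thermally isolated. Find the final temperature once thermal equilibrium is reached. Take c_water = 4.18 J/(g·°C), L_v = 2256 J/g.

T_f ≈ 77.7 °C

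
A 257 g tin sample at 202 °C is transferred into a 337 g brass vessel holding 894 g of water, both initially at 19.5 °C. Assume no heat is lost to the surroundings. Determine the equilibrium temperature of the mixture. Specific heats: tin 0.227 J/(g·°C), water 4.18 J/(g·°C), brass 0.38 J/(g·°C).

T_f ≈ 22.2 °C

Conservation of energy gives ΣQ = 0:
257×0.227×(T − 202) + 894×4.18×(T − 19.5) + 337×0.38×(T − 19.5) = 0
58.34(T − 202) + 3736.9(T − 19.5) + 128.06(T − 19.5) = 0
(58.34 + 3736.9 + 128.06) T = 58.34×202 + 3736.9×19.5 + 128.06×19.5
T = 87152 / 3923.3 = 22.2 °C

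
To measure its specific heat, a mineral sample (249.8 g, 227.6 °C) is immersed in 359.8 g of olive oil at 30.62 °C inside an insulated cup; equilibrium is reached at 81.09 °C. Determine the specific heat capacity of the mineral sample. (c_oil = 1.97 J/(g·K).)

m_s c (T_s − T_f) = m_oil c_oil (T_f − T_0):
249.8×c×(227.6 − 81.09) = 359.8×1.97×(81.09 − 30.62)
36598 c = 35773  ⇒  c ≈ 0.9775 J/(g·K)

c ≈ 0.977 J/(g·K)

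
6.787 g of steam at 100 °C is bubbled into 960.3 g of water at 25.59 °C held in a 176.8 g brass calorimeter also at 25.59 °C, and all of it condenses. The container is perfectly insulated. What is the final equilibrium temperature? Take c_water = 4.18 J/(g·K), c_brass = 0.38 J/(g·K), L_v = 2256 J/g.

T_f ≈ 29.8 °C

Energy balance with sensible and latent terms:
condense steam: −6.787×2256 = −15311; condensed water 100 °C→T: 28.37(T − 100); original water: 4014.1(T − 25.59); brass cup: 176.8×0.38×(T − 25.59) = 67.18(T − 25.59)
4109.6 T = 15311 + 2837 + 104439 = 122587
T ≈ 29.83 °C, under the boiling point, so the assumption holds.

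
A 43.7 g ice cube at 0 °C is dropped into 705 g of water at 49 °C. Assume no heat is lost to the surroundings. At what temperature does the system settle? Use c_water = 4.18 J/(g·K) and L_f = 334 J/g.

T_f ≈ 41.5 °C

Sum of m c ΔT and latent-heat terms is zero:
melt ice: 43.7·334 = 14596
  warm the meltwater: 182.67 T
  water: 2946.9(T − 49)
3129.6 T = 144398 − 14596 = 129802
T ≈ 41.48 °C. Since T > 0 °C, the all-ice-melts assumption holds.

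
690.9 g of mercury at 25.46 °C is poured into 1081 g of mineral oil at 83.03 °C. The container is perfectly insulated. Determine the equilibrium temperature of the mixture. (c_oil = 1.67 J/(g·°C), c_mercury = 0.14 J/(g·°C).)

T_f ≈ 80.1 °C

Heat lost by the oil equals heat gained by the mercury:
1081*1.67*(83.03 − T) = 690.9*0.14*(T − 25.46)
1805.3(83.03 − T) = 96.73(T − 25.46)
1902 T = 152354  ⇒  T ≈ 80.10 °C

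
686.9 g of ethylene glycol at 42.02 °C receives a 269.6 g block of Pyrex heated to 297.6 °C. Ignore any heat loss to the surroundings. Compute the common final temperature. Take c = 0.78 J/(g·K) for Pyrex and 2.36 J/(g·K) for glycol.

Net heat exchanged in the isolated system is zero:
269.6·0.78·(T − 297.6) + 686.9·2.36·(T − 42.02) = 0
210.29(T − 297.6) + 1621.1(T − 42.02) = 0
(210.29 + 1621.1) T = 210.29·297.6 + 1621.1·42.02
T = 130700/1831.4 ≈ 71.37 °C

T_f ≈ 71.4 °C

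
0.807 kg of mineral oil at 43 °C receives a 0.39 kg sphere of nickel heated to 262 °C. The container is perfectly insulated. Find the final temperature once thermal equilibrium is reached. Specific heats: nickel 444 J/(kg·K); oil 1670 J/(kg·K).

Let T be the final temperature. ΣQ_i = 0:
0.39×444×(T − 262) + 0.807×1670×(T − 43) = 0
(173.16 + 1347.7) T = 173.16×262 + 1347.7×43
T = 103319/1520.9 ≈ 67.93 °C

T_f ≈ 67.9 °C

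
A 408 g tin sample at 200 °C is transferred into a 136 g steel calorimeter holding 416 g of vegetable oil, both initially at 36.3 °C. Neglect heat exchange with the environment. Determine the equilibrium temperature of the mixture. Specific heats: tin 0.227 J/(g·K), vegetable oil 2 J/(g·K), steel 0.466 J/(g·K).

With ΣQ=0 the equilibrium temperature is the m·c-weighted mean:
T_f = (92.62*200 + 832*36.3 + 63.38*36.3) / (92.62 + 832 + 63.38)
    = 51025 / 987.99 ≈ 51.65 °C

T_f ≈ 51.6 °C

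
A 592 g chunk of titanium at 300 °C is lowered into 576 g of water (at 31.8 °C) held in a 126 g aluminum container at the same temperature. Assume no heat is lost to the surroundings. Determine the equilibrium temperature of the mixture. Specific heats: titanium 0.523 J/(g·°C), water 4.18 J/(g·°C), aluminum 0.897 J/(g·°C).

T_f ≈ 61.1 °C

T_f = Σ m_i c_i T_i / Σ m_i c_i:
T_f = (309.62*300 + 2407.7*31.8 + 113.02*31.8) / (309.62 + 2407.7 + 113.02)
    = 173043 / 2830.3 ≈ 61.14 °C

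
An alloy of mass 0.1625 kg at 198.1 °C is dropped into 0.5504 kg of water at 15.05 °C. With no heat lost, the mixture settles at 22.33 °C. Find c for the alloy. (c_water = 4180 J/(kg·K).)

Heat lost by the alloy = heat gained by the water:
0.1625×c×(198.1 − 22.33) = 0.5504×4180×(22.33 − 15.05)
28.56 c = 16749  ⇒  c ≈ 586.4 J/(kg·K)

c ≈ 586 J/(kg·K)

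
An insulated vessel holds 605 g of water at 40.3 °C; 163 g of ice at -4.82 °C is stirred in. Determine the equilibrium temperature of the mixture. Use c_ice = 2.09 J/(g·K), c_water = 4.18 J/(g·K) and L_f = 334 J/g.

T_f ≈ 14.3 °C

Let T be the final temperature. ΣQ_i = 0:
ice -4.82→0 °C: 163·2.09·4.82 = 1642; latent heat to melt: 163·334 = 54442; meltwater 0→T: 163·4.18·T = 681.34 T; water: 2528.9(T − 40.3)
3210.2 T = 101915 − 56084 = 45831
T ≈ 14.28 °C — above 0 °C, consistent with complete melting.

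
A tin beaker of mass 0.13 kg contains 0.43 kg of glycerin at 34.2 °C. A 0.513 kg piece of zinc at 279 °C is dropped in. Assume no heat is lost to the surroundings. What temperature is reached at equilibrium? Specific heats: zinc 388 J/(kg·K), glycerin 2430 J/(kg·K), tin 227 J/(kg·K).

Taking heat into each body as positive, Σ m c ΔT = 0:
0.513×388×(T − 279) + 0.43×2430×(T − 34.2) + 0.13×227×(T − 34.2) = 0
199.04(T − 279) + 1044.9(T − 34.2) + 29.51(T − 34.2) = 0
1273.5 T = 92278
T = 92278 / 1273.5 = 72.5 °C

T_f ≈ 72.5 °C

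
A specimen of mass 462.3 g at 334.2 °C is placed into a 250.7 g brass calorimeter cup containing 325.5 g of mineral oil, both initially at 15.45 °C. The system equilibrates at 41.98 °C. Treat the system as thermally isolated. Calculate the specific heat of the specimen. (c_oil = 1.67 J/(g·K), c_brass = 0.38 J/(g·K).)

c ≈ 0.125 J/(g·K)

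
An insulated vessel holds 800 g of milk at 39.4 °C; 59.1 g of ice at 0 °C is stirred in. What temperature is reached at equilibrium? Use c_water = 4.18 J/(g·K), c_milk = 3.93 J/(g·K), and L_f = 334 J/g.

Let T be the final temperature. ΣQ_i = 0:
latent heat to melt: 59.1×334 = 19739
  meltwater 0→T: 59.1×4.18×T = 247.04 T
  milk: 3144(T − 39.4)
3391 T = 123874 − 19739 = 104134
T ≈ 30.71 °C (positive, so assuming full melt was valid).

T_f ≈ 30.7 °C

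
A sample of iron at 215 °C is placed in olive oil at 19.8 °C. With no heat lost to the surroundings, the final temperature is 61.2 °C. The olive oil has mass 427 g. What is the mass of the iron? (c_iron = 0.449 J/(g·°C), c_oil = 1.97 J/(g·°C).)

m ≈ 504 g

Heat lost by the iron = heat gained by the oil:
m×0.449×(215 − 61.2) = 427×1.97×(61.2 − 19.8)
69.06 m = 34825  ⇒  m ≈ 504.3 g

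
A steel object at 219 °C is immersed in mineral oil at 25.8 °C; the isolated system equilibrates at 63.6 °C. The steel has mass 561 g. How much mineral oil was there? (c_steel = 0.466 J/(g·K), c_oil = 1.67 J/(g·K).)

m ≈ 644 g

Conservation of energy gives ΣQ = 0:
561·0.466·(63.6 − 219) + m·1.67·(63.6 − 25.8) = 0
63.13 m = 40626
m = 40626/63.13 ≈ 643.6 g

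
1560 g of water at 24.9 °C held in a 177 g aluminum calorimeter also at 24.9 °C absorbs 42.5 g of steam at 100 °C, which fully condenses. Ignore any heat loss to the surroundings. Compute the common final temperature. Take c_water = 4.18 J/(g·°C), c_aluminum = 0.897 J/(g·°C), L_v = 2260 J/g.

T_f ≈ 40.9 °C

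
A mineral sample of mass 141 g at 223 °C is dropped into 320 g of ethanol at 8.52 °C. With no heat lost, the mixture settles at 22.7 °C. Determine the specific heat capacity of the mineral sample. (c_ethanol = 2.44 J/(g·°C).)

Heat lost by the mineral sample = heat gained by the ethanol:
141·c·(223 − 22.7) = 320·2.44·(22.7 − 8.52)
28242 c = 11072  ⇒  c ≈ 0.392 J/(g·°C)

c ≈ 0.392 J/(g·°C)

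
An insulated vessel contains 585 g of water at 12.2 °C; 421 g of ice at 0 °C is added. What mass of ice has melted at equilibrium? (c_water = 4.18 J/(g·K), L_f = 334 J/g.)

m_melted ≈ 89.3 g

Cooling the water to 0 °C releases 585×4.18×12.2 = 29833 J.
Fully melting the ice requires m_ice L_f = 421×334 = 140614 J.
29833 J < 140614 J, so only part of the ice melts and the system sits at 0 °C.
m_melt = 29833 / L_f = 89.32 g.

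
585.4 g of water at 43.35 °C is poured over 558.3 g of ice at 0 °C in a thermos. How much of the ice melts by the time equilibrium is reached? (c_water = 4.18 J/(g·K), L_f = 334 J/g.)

Water can give up m c ΔT = 585.4×4.18×43.35 = 106076 J before reaching 0 °C.
To melt every bit of ice: 558.3×334 = 186472 J.
Since 106076 < 186472 J, not all the ice melts; equilibrium is at 0 °C.
m_melt = 106076 / L_f = 317.6 g.

m_melted ≈ 318 g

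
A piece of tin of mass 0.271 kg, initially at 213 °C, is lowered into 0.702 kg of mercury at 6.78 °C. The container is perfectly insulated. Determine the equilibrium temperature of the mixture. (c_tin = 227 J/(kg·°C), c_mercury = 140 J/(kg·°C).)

Heat gained plus heat lost sum to zero:
0.271*227*(T − 213) + 0.702*140*(T − 6.78) = 0
(61.52 + 98.28) T = 61.52*213 + 98.28*6.78
T = 13769 / 159.8 = 86.2 °C

T_f ≈ 86.2 °C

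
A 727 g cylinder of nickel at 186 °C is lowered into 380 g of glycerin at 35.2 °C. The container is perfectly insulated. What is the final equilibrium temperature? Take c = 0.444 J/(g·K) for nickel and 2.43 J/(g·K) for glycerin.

Heat gained plus heat lost sum to zero:
727·0.444·(T − 186) + 380·2.43·(T − 35.2) = 0
322.79(T − 186) + 923.4(T − 35.2) = 0
(322.79 + 923.4) T = 322.79·186 + 923.4·35.2
T = 92542/1246.2 ≈ 74.26 °C

T_f ≈ 74.3 °C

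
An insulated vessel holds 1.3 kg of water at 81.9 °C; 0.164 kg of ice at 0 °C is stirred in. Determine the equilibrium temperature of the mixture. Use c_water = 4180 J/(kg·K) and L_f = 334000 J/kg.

T_f ≈ 63.8 °C

Conservation of energy gives ΣQ = 0:
fusion: m_ice L_f = 0.164×334000 = 54776
  meltwater 0→T: 0.164×4180×T = 685.52 T
  water: 5434(T − 81.9)
6119.5 T = 445045 − 54776 = 390269
T ≈ 63.77 °C. Since T > 0 °C, the all-ice-melts assumption holds.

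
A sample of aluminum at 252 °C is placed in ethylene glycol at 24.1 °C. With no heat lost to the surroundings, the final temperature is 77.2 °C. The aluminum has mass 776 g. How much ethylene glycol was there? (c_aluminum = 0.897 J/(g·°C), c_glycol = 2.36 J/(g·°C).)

Heat lost by the aluminum = heat gained by the glycol:
776×0.897×(252 − 77.2) = m×2.36×(77.2 − 24.1)
125.32 m = 121673  ⇒  m ≈ 970.9 g

m ≈ 971 g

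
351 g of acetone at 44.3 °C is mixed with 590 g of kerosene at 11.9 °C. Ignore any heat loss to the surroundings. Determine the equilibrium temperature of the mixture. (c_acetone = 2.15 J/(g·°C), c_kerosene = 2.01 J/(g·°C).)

T_f ≈ 24.5 °C

T_f is the heat-capacity-weighted average of the initial temperatures:
T_f = (754.65×44.3 + 1185.9×11.9) / (754.65 + 1185.9)
    = 47543 / 1940.5 ≈ 24.50 °C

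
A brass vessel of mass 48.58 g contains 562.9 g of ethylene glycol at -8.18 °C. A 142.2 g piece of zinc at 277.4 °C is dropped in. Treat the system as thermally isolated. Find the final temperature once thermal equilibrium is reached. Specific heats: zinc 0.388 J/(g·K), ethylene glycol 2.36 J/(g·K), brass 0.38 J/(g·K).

T_f ≈ 3.1 °C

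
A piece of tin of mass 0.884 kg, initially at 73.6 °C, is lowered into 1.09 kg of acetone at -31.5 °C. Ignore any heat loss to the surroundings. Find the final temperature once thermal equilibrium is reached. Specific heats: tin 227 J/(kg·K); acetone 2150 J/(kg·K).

T_f ≈ -23.2 °C

Let T be the final temperature. ΣQ_i = 0:
0.884*227*(T − 73.6) + 1.09*2150*(T − (-31.5)) = 0
2544.2 T = -59051
T ≈ -23.21 °C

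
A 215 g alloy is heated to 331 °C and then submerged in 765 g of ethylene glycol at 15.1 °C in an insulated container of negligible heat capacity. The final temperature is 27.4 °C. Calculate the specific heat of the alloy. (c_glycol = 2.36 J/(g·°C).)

c ≈ 0.34 J/(g·°C)

Setting the total heat transfer to zero:
215×c×(27.4 − 331) + 765×2.36×(27.4 − 15.1) = 0
-65274 c = -22206
c = -22206/-65274 ≈ 0.3402 J/(g·°C)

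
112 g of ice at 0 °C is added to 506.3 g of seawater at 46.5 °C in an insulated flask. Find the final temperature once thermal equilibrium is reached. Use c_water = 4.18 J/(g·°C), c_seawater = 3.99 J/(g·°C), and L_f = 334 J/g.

T_f ≈ 22.7 °C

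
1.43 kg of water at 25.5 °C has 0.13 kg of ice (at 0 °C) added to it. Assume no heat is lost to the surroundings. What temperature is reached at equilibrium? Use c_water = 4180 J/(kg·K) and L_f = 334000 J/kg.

T_f ≈ 16.7 °C

Conservation of energy gives ΣQ = 0:
latent heat to melt: 0.13×334000 = 43420; meltwater 0→T: 0.13×4180×T = 543.4 T; water: 5977.4(T − 25.5)
6520.8 T = 152424 − 43420 = 109004
T ≈ 16.72 °C (positive, so assuming full melt was valid).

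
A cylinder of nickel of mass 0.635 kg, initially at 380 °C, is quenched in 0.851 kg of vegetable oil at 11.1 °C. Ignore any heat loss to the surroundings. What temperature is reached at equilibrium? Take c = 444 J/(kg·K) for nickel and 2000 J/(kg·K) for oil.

Taking heat into each body as positive, Σ m c ΔT = 0:
0.635*444*(T − 380) + 0.851*2000*(T − 11.1) = 0
1983.9 T = 126029
T = 126029/1983.9 ≈ 63.52 °C

T_f ≈ 63.5 °C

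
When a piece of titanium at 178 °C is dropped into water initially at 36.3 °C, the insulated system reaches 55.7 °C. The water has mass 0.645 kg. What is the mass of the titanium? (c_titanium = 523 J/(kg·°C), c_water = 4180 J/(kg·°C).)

m ≈ 0.818 kg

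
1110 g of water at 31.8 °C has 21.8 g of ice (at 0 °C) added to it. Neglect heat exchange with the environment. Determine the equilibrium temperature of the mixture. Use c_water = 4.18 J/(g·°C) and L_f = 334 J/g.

Heat gained plus heat lost sum to zero:
melt ice: 21.8·334 = 7281.2; meltwater 0→T: 21.8·4.18·T = 91.12 T; water cools: 1110·4.18·(T − 31.8) = 4639.8(T − 31.8)
4730.9 T = 147546 − 7281.2 = 140264
T ≈ 29.65 °C — above 0 °C, consistent with complete melting.

T_f ≈ 29.6 °C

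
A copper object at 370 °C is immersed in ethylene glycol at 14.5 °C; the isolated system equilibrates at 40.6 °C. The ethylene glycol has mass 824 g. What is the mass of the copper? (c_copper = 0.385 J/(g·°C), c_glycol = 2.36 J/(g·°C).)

Setting the total heat transfer to zero:
m·0.385·(40.6 − 370) + 824·2.36·(40.6 − 14.5) = 0
-126.82 m = -50755
m = -50755/-126.82 ≈ 400.2 g

m ≈ 400 g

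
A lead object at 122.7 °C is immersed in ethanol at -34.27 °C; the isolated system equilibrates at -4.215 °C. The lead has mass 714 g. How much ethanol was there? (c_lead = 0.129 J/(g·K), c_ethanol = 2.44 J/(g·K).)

m ≈ 159 g

|Q_lead| = |Q_ethanol|:
714·0.129·(122.7 − -4.215) = m·2.44·(-4.215 − (-34.27))
73.33 m = 11690  ⇒  m ≈ 159.4 g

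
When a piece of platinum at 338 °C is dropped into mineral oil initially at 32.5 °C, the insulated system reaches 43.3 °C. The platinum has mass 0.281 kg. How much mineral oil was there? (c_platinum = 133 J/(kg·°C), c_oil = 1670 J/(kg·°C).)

|Q_platinum| = |Q_oil|:
0.281·133·(338 − 43.3) = m·1670·(43.3 − 32.5)
18036 m = 11014  ⇒  m ≈ 0.6107 kg

m ≈ 0.611 kg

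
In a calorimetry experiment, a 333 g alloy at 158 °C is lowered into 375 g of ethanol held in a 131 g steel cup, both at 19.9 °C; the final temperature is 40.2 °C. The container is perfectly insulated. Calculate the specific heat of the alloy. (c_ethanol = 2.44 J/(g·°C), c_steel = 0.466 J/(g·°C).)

Net heat exchanged in the isolated system is zero:
333·c·(40.2 − 158) + 375·2.44·(40.2 − 19.9) + 131·0.466·(40.2 − 19.9) = 0
-39227 c = -19814
c = -19814/-39227 ≈ 0.5051 J/(g·°C)

c ≈ 0.505 J/(g·°C)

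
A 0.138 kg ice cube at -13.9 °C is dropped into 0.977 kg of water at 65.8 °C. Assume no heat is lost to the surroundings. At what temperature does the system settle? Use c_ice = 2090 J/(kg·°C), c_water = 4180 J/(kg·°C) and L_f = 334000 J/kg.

Energy conservation, ΣQ = 0:
warm ice to 0 °C: 0.138×2090×(0 − (-13.9)) = 4009
  melt ice: 0.138×334000 = 46092
  warm the meltwater: 576.84 T
  water: 4083.9(T − 65.8)
4660.7 T = 268718 − 50101 = 218617
T ≈ 46.91 °C (positive, so assuming full melt was valid).

T_f ≈ 46.9 °C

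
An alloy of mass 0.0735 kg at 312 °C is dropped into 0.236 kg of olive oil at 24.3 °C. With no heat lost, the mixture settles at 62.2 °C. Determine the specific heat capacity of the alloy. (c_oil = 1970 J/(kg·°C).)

c ≈ 960 J/(kg·°C)

Heat lost by the alloy = heat gained by the oil:
0.0735×c×(312 − 62.2) = 0.236×1970×(62.2 − 24.3)
18.36 c = 17620  ⇒  c ≈ 959.7 J/(kg·°C)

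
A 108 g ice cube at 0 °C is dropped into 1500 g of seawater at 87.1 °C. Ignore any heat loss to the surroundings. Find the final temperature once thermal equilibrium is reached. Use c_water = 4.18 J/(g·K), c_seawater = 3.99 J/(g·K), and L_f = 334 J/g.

T_f ≈ 75.4 °C

Setting the total heat transfer to zero:
melt ice: 108·334 = 36072
  meltwater 0→T: 108·4.18·T = 451.44 T
  seawater: 5985(T − 87.1)
6436.4 T = 521293 − 36072 = 485221
T ≈ 75.39 °C (positive, so assuming full melt was valid).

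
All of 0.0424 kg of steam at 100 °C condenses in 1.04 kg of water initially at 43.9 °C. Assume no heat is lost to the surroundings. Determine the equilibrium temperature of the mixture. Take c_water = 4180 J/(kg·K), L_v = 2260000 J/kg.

Let T be the final temperature. ΣQ_i = 0:
steam→water at 100 °C releases m L_v = 0.0424·2260000 = 95824; condensate cools 100→T: 0.0424·4180·(T − 100) = 177.23(T − 100); original water: 4347.2(T − 43.9)
4524.4 T = 95824 + 17723 + 190842 = 304389
T ≈ 67.28 °C (< 100 °C, so full condensation is consistent).

T_f ≈ 67.3 °C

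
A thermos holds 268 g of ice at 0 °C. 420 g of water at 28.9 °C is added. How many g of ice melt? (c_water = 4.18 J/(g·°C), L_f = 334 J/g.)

Heat available from the water dropping to 0 °C: 420×4.18×28.9 = 50737 J.
To melt every bit of ice: 268×334 = 89512 J.
Since 50737 < 89512 J, not all the ice melts; equilibrium is at 0 °C.
m_melted×334 = 50737  ⇒  m_melted ≈ 151.9 g.

m_melted ≈ 152 g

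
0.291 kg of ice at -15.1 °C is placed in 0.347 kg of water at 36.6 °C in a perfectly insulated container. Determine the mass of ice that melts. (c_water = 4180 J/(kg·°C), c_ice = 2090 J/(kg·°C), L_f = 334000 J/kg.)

m_melted ≈ 0.131 kg

Heat available from the water dropping to 0 °C: 0.347×4180×36.6 = 53087 J.
Of that, 0.291×2090×15.1 = 9183.7 J goes to bring the ice to 0 °C, leaving 43903 J.
Fully melting the ice requires m_ice L_f = 0.291×334000 = 97194 J.
Since 43903 < 97194 J, not all the ice melts; equilibrium is at 0 °C.
m_melted×334000 = 43903  ⇒  m_melted ≈ 0.1314 kg.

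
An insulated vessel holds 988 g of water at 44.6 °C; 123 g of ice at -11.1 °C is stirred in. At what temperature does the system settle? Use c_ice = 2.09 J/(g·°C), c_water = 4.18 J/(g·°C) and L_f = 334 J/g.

Energy conservation, ΣQ = 0:
ice -11.1→0 °C: 123×2.09×11.1 = 2853.5; melt ice: 123×334 = 41082; meltwater 0→T: 123×4.18×T = 514.14 T; water: 4129.8(T − 44.6)
4644 T = 184191 − 43935 = 140255
T ≈ 30.20 °C — above 0 °C, consistent with complete melting.

T_f ≈ 30.2 °C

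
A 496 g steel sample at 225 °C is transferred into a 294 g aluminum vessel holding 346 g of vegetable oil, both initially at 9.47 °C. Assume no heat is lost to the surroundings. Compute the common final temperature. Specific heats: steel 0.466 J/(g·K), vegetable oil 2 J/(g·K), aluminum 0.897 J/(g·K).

T_f ≈ 51.4 °C

Net heat exchanged in the isolated system is zero:
496·0.466·(T − 225) + 346·2·(T − 9.47) + 294·0.897·(T − 9.47) = 0
(231.14 + 692 + 263.72) T = 231.14·225 + 692·9.47 + 263.72·9.47
T ≈ 51.44 °C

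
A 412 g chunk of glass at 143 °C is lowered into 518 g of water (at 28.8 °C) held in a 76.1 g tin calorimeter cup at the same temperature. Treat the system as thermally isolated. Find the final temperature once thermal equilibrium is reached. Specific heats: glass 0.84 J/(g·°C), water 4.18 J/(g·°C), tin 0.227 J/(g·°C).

T_f is the heat-capacity-weighted average of the initial temperatures:
T_f = (346.08×143 + 2165.2×28.8 + 17.27×28.8) / (346.08 + 2165.2 + 17.27)
    = 112346 / 2528.6 ≈ 44.43 °C

T_f ≈ 44.4 °C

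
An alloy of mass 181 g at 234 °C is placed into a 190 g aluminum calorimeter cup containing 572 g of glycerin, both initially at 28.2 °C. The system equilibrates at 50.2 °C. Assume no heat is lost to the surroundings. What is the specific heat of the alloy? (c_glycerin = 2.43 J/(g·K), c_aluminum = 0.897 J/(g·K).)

c ≈ 1.03 J/(g·K)

Let T be the final temperature. ΣQ_i = 0:
181×c×(50.2 − 234) + 572×2.43×(50.2 − 28.2) + 190×0.897×(50.2 − 28.2) = 0
-33268 c = -34329
c = -34329/-33268 ≈ 1.032 J/(g·K)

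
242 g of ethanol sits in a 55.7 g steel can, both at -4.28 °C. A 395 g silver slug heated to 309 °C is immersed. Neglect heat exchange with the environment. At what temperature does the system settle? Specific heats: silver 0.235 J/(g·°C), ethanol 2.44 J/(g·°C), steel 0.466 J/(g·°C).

T_f ≈ 36.7 °C

Conservation of energy gives ΣQ = 0:
395×0.235×(T − 309) + 242×2.44×(T − (-4.28)) + 55.7×0.466×(T − (-4.28)) = 0
709.26 T = 26045
T = 26045 / 709.26 = 36.7 °C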